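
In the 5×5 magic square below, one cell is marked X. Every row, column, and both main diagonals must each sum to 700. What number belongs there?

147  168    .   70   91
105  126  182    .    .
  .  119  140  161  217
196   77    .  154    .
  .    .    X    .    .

56

From row 1, 700 − (147 + 168 + 70 + 91) gives (1,3) = 224.
The remaining cell in row 3 is (3,1) = 700 − 637 = 63.
The remaining cell in column 1 is (5,1) = 700 − 511 = 189.
Column 2: 168 + 126 + 119 + 77 + ? = 700, so (5,2) = 210.
Main diagonal must total 700; the given cells sum to 567, so (5,5) = 133.
Anti-diagonal must total 700; the given cells sum to 497, so (2,4) = 203.
The remaining cell in row 2 is (2,5) = 700 − 616 = 84.
Using column 4: 70 + 203 + 161 + 154 + ? → (5,4) = 700 − 588 = 112.
Column 5: 91 + 84 + 217 + 133 + ? = 700, so (4,5) = 175.
Row 4 needs 700; the known cells sum to 602, so (4,3) = 98.
Row 5 must total 700; the given cells sum to 644, so (5,3) = 56.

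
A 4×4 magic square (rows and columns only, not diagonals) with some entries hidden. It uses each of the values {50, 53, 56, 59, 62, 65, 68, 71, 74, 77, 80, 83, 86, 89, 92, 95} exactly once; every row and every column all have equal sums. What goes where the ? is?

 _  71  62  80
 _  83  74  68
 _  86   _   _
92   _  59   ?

The 16 entries sum to 1160, so each line sums to 1160/4 = 290.
Row 1: 71 + 62 + 80 + ? = 290, so (1,1) = 77.
Row 2: 83 + 74 + 68 + ? = 290, so (2,1) = 65.
From column 1, 290 − (77 + 65 + 92) gives (3,1) = 56.
Column 2 must total 290; the given cells sum to 240, so (4,2) = 50.
From column 3, 290 − (62 + 74 + 59) gives (3,3) = 95.
Row 3 must total 290; the given cells sum to 237, so (3,4) = 53.
Row 4: 92 + 50 + 59 + ? = 290, so (4,4) = 89.

89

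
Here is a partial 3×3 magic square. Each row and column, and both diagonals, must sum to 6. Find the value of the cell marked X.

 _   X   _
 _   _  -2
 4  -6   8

From column 3, 6 − (-2 + 8) gives (1,3) = 0.
Anti-diagonal must total 6; the given cells sum to 4, so (2,2) = 2.
From row 2, 6 − (2 + (-2)) gives (2,1) = 6.
Using column 1: 6 + 4 + ? → (1,1) = 6 − 10 = -4.
The remaining cell in column 2 is (1,2) = 6 − (-4) = 10.

10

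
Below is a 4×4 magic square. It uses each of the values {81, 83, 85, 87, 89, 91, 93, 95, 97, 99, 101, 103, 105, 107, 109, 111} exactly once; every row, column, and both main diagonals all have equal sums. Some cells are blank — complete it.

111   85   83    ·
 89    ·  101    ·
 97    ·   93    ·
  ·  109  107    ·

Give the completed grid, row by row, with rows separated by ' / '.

111 85 83 105 / 89 99 101 95 / 97 91 93 103 / 87 109 107 81

The 16 entries sum to 1536, so each line sums to 1536/4 = 384.
Row 1 needs 384; the known cells sum to 279, so (1,4) = 105.
Column 1 needs 384; the known cells sum to 297, so (4,1) = 87.
Anti-diagonal: 105 + 101 + 87 + ? = 384, so (3,2) = 91.
From row 3, 384 − (97 + 91 + 93) gives (3,4) = 103.
Using row 4: 87 + 109 + 107 + ? → (4,4) = 384 − 303 = 81.
Column 2 must total 384; the given cells sum to 285, so (2,2) = 99.
Column 4: 105 + 103 + 81 + ? = 384, so (2,4) = 95.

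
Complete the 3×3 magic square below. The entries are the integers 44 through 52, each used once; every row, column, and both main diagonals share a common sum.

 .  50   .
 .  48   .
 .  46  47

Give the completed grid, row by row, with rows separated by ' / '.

The entries are 44 through 52, which sum to 432, so each line sums to 432/3 = 144.
Row 3 needs 144; the known cells sum to 93, so (3,1) = 51.
From main diagonal, 144 − (48 + 47) gives (1,1) = 49.
Anti-diagonal needs 144; the known cells sum to 99, so (1,3) = 45.
Using column 1: 49 + 51 + ? → (2,1) = 144 − 100 = 44.
Column 3: 45 + 47 + ? = 144, so (2,3) = 52.

49 50 45 / 44 48 52 / 51 46 47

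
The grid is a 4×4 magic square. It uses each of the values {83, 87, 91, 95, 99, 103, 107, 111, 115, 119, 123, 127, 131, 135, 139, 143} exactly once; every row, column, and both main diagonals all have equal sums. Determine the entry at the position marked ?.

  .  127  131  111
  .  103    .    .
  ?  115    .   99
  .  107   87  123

95

The 16 entries sum to 1808, so each line sums to 1808/4 = 452.
Using row 1: 127 + 131 + 111 + ? → (1,1) = 452 − 369 = 83.
Row 4: 107 + 87 + 123 + ? = 452, so (4,1) = 135.
Using column 4: 111 + 99 + 123 + ? → (2,4) = 452 − 333 = 119.
Main diagonal must total 452; the given cells sum to 309, so (3,3) = 143.
From anti-diagonal, 452 − (111 + 115 + 135) gives (2,3) = 91.
Row 2 needs 452; the known cells sum to 313, so (2,1) = 139.
The remaining cell in row 3 is (3,1) = 452 − 357 = 95.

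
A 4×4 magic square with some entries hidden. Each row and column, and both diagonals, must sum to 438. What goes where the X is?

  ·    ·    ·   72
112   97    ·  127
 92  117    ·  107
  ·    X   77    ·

The remaining cell in row 2 is (2,3) = 438 − 336 = 102.
The remaining cell in row 3 is (3,3) = 438 − 316 = 122.
Column 3 needs 438; the known cells sum to 301, so (1,3) = 137.
The remaining cell in column 4 is (4,4) = 438 − 306 = 132.
The remaining cell in main diagonal is (1,1) = 438 − 351 = 87.
Anti-diagonal: 72 + 102 + 117 + ? = 438, so (4,1) = 147.
Row 1 must total 438; the given cells sum to 296, so (1,2) = 142.
Row 4 must total 438; the given cells sum to 356, so (4,2) = 82.

82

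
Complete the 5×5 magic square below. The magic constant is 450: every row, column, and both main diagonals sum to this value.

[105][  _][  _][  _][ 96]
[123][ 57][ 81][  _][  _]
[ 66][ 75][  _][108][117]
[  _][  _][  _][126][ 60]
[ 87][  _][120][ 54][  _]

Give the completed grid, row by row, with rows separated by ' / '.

105 114 63 72 96 / 123 57 81 90 99 / 66 75 84 108 117 / 69 93 102 126 60 / 87 111 120 54 78

Row 3 needs 450; the known cells sum to 366, so (3,3) = 84.
Using column 1: 105 + 123 + 66 + 87 + ? → (4,1) = 450 − 381 = 69.
Main diagonal needs 450; the known cells sum to 372, so (5,5) = 78.
Row 5: 87 + 120 + 54 + 78 + ? = 450, so (5,2) = 111.
From column 5, 450 − (96 + 117 + 60 + 78) gives (2,5) = 99.
Row 2 needs 450; the known cells sum to 360, so (2,4) = 90.
Using column 4: 90 + 108 + 126 + 54 + ? → (1,4) = 450 − 378 = 72.
Anti-diagonal must total 450; the given cells sum to 357, so (4,2) = 93.
The remaining cell in row 4 is (4,3) = 450 − 348 = 102.
The remaining cell in column 2 is (1,2) = 450 − 336 = 114.
Using column 3: 81 + 84 + 102 + 120 + ? → (1,3) = 450 − 387 = 63.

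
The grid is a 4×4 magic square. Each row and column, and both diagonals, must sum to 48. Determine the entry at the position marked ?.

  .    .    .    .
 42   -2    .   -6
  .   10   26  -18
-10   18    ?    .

2

From row 2, 48 − (42 + (-2) + (-6)) gives (2,3) = 14.
Row 3: 10 + 26 + (-18) + ? = 48, so (3,1) = 30.
Column 1: 42 + 30 + (-10) + ? = 48, so (1,1) = -14.
The remaining cell in column 2 is (1,2) = 48 − 26 = 22.
The remaining cell in main diagonal is (4,4) = 48 − 10 = 38.
Anti-diagonal must total 48; the given cells sum to 14, so (1,4) = 34.
Row 1 needs 48; the known cells sum to 42, so (1,3) = 6.
Row 4: -10 + 18 + 38 + ? = 48, so (4,3) = 2.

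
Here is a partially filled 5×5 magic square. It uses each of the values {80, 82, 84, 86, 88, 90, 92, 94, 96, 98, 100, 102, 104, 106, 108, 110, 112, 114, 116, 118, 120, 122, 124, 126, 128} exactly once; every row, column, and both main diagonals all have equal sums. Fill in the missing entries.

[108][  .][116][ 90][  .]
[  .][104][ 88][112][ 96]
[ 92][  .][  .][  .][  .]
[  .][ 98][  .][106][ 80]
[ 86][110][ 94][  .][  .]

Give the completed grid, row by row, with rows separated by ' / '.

The 25 entries sum to 2600, so each line sums to 2600/5 = 520.
Row 2 must total 520; the given cells sum to 400, so (2,1) = 120.
Column 1 must total 520; the given cells sum to 406, so (4,1) = 114.
The remaining cell in row 4 is (4,3) = 520 − 398 = 122.
The remaining cell in column 3 is (3,3) = 520 − 420 = 100.
Main diagonal: 108 + 104 + 100 + 106 + ? = 520, so (5,5) = 102.
Anti-diagonal needs 520; the known cells sum to 396, so (1,5) = 124.
Row 1 needs 520; the known cells sum to 438, so (1,2) = 82.
Row 5 must total 520; the given cells sum to 392, so (5,4) = 128.
Using column 2: 82 + 104 + 98 + 110 + ? → (3,2) = 520 − 394 = 126.
Column 4 must total 520; the given cells sum to 436, so (3,4) = 84.
Using column 5: 124 + 96 + 80 + 102 + ? → (3,5) = 520 − 402 = 118.

108 82 116 90 124 / 120 104 88 112 96 / 92 126 100 84 118 / 114 98 122 106 80 / 86 110 94 128 102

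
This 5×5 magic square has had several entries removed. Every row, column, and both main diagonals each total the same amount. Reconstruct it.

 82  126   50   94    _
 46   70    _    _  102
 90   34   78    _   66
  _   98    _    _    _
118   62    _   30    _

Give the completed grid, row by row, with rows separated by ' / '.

Column 2 is already complete: 126 + 70 + 34 + 98 + 62 = 390, so that is the magic constant.
Row 1 must total 390; the given cells sum to 352, so (1,5) = 38.
The remaining cell in row 3 is (3,4) = 390 − 268 = 122.
Column 1 needs 390; the known cells sum to 336, so (4,1) = 54.
Anti-diagonal must total 390; the given cells sum to 332, so (2,4) = 58.
Row 2 needs 390; the known cells sum to 276, so (2,3) = 114.
Column 4: 94 + 58 + 122 + 30 + ? = 390, so (4,4) = 86.
The remaining cell in main diagonal is (5,5) = 390 − 316 = 74.
Using row 5: 118 + 62 + 30 + 74 + ? → (5,3) = 390 − 284 = 106.
Column 3 must total 390; the given cells sum to 348, so (4,3) = 42.
Column 5: 38 + 102 + 66 + 74 + ? = 390, so (4,5) = 110.

82 126 50 94 38 / 46 70 114 58 102 / 90 34 78 122 66 / 54 98 42 86 110 / 118 62 106 30 74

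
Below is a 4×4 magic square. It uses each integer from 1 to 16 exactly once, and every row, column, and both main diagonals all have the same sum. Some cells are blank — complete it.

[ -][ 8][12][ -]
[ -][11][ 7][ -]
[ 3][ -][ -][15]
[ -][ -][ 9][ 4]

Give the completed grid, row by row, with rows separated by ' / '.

The entries are 1 through 16, which sum to 136, so each line sums to 136/4 = 34.
Column 3 needs 34; the known cells sum to 28, so (3,3) = 6.
From main diagonal, 34 − (11 + 6 + 4) gives (1,1) = 13.
The remaining cell in row 1 is (1,4) = 34 − 33 = 1.
Row 3 must total 34; the given cells sum to 24, so (3,2) = 10.
Column 2 must total 34; the given cells sum to 29, so (4,2) = 5.
From column 4, 34 − (1 + 15 + 4) gives (2,4) = 14.
Anti-diagonal needs 34; the known cells sum to 18, so (4,1) = 16.
From row 2, 34 − (11 + 7 + 14) gives (2,1) = 2.

13 8 12 1 / 2 11 7 14 / 3 10 6 15 / 16 5 9 4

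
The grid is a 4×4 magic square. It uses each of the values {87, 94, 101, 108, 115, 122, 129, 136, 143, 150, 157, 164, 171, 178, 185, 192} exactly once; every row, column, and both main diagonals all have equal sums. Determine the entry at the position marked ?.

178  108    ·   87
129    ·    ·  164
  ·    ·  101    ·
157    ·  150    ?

The 16 entries sum to 2232, so each line sums to 2232/4 = 558.
The remaining cell in row 1 is (1,3) = 558 − 373 = 185.
The remaining cell in column 1 is (3,1) = 558 − 464 = 94.
The remaining cell in column 3 is (2,3) = 558 − 436 = 122.
Anti-diagonal must total 558; the given cells sum to 366, so (3,2) = 192.
Row 2 needs 558; the known cells sum to 415, so (2,2) = 143.
From row 3, 558 − (94 + 192 + 101) gives (3,4) = 171.
From column 2, 558 − (108 + 143 + 192) gives (4,2) = 115.
From column 4, 558 − (87 + 164 + 171) gives (4,4) = 136.

136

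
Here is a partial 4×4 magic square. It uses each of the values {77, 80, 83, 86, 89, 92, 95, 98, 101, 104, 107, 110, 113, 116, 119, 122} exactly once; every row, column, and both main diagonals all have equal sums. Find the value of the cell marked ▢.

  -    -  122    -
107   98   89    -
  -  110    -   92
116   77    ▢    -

86

The 16 entries sum to 1592, so each line sums to 1592/4 = 398.
Row 2 must total 398; the given cells sum to 294, so (2,4) = 104.
The remaining cell in column 2 is (1,2) = 398 − 285 = 113.
Anti-diagonal must total 398; the given cells sum to 315, so (1,4) = 83.
The remaining cell in row 1 is (1,1) = 398 − 318 = 80.
Column 1 must total 398; the given cells sum to 303, so (3,1) = 95.
From column 4, 398 − (83 + 104 + 92) gives (4,4) = 119.
Main diagonal must total 398; the given cells sum to 297, so (3,3) = 101.
Row 4 needs 398; the known cells sum to 312, so (4,3) = 86.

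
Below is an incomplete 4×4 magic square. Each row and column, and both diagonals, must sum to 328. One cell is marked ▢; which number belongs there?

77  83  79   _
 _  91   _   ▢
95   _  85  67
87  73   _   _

97

The remaining cell in row 1 is (1,4) = 328 − 239 = 89.
Using row 3: 95 + 85 + 67 + ? → (3,2) = 328 − 247 = 81.
The remaining cell in column 1 is (2,1) = 328 − 259 = 69.
From main diagonal, 328 − (77 + 91 + 85) gives (4,4) = 75.
Using anti-diagonal: 89 + 81 + 87 + ? → (2,3) = 328 − 257 = 71.
Row 2 must total 328; the given cells sum to 231, so (2,4) = 97.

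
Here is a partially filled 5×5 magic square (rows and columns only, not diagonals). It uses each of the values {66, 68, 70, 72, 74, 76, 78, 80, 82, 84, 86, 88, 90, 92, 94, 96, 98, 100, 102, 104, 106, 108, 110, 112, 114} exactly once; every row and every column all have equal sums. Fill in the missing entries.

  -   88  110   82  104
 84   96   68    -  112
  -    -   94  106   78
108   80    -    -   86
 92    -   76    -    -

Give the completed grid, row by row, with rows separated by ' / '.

66 88 110 82 104 / 84 96 68 90 112 / 100 72 94 106 78 / 108 80 102 74 86 / 92 114 76 98 70

The 25 entries sum to 2250, so each line sums to 2250/5 = 450.
Using row 1: 88 + 110 + 82 + 104 + ? → (1,1) = 450 − 384 = 66.
The remaining cell in row 2 is (2,4) = 450 − 360 = 90.
From column 1, 450 − (66 + 84 + 108 + 92) gives (3,1) = 100.
Column 3: 110 + 68 + 94 + 76 + ? = 450, so (4,3) = 102.
Using column 5: 104 + 112 + 78 + 86 + ? → (5,5) = 450 − 380 = 70.
Row 3 needs 450; the known cells sum to 378, so (3,2) = 72.
Using row 4: 108 + 80 + 102 + 86 + ? → (4,4) = 450 − 376 = 74.
Using column 2: 88 + 96 + 72 + 80 + ? → (5,2) = 450 − 336 = 114.
Using column 4: 82 + 90 + 106 + 74 + ? → (5,4) = 450 − 352 = 98.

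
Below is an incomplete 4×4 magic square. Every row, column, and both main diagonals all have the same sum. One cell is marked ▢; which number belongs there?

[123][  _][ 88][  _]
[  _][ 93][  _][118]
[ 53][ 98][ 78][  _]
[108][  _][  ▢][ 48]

Main diagonal is complete and sums to 342; that is the magic constant.
Row 3: 53 + 98 + 78 + ? = 342, so (3,4) = 113.
Column 1: 123 + 53 + 108 + ? = 342, so (2,1) = 58.
The remaining cell in column 4 is (1,4) = 342 − 279 = 63.
Anti-diagonal needs 342; the known cells sum to 269, so (2,3) = 73.
Row 1 needs 342; the known cells sum to 274, so (1,2) = 68.
From column 2, 342 − (68 + 93 + 98) gives (4,2) = 83.
The remaining cell in column 3 is (4,3) = 342 − 239 = 103.

103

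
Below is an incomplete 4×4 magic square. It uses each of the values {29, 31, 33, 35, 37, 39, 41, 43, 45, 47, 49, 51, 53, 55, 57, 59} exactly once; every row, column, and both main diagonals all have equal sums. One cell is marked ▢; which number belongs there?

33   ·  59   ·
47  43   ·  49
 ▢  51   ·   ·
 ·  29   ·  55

The 16 entries sum to 704, so each line sums to 704/4 = 176.
Row 2 needs 176; the known cells sum to 139, so (2,3) = 37.
Using column 2: 43 + 51 + 29 + ? → (1,2) = 176 − 123 = 53.
Using main diagonal: 33 + 43 + 55 + ? → (3,3) = 176 − 131 = 45.
Row 1 needs 176; the known cells sum to 145, so (1,4) = 31.
Using column 3: 59 + 37 + 45 + ? → (4,3) = 176 − 141 = 35.
Column 4 needs 176; the known cells sum to 135, so (3,4) = 41.
Anti-diagonal must total 176; the given cells sum to 119, so (4,1) = 57.
Row 3 must total 176; the given cells sum to 137, so (3,1) = 39.

39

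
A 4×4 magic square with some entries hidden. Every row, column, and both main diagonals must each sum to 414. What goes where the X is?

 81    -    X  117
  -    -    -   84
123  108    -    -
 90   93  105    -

114

Row 4 needs 414; the known cells sum to 288, so (4,4) = 126.
Column 1: 81 + 123 + 90 + ? = 414, so (2,1) = 120.
Column 4 must total 414; the given cells sum to 327, so (3,4) = 87.
Anti-diagonal needs 414; the known cells sum to 315, so (2,3) = 99.
Row 2: 120 + 99 + 84 + ? = 414, so (2,2) = 111.
Row 3: 123 + 108 + 87 + ? = 414, so (3,3) = 96.
The remaining cell in column 2 is (1,2) = 414 − 312 = 102.
The remaining cell in column 3 is (1,3) = 414 − 300 = 114.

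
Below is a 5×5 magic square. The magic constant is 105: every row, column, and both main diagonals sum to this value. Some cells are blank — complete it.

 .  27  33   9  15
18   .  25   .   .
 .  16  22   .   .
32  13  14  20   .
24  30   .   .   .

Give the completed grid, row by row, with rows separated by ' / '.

21 27 33 9 15 / 18 19 25 31 12 / 10 16 22 28 29 / 32 13 14 20 26 / 24 30 11 17 23

Row 1: 27 + 33 + 9 + 15 + ? = 105, so (1,1) = 21.
The remaining cell in row 4 is (4,5) = 105 − 79 = 26.
Using column 1: 21 + 18 + 32 + 24 + ? → (3,1) = 105 − 95 = 10.
Column 2 must total 105; the given cells sum to 86, so (2,2) = 19.
Using column 3: 33 + 25 + 22 + 14 + ? → (5,3) = 105 − 94 = 11.
From main diagonal, 105 − (21 + 19 + 22 + 20) gives (5,5) = 23.
Using anti-diagonal: 15 + 22 + 13 + 24 + ? → (2,4) = 105 − 74 = 31.
From row 2, 105 − (18 + 19 + 25 + 31) gives (2,5) = 12.
Row 5 needs 105; the known cells sum to 88, so (5,4) = 17.
Column 4: 9 + 31 + 20 + 17 + ? = 105, so (3,4) = 28.
Column 5 needs 105; the known cells sum to 76, so (3,5) = 29.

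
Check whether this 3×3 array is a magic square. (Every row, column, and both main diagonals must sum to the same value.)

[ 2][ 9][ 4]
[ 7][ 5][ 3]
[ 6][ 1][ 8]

Yes

Row 1: 2 + 9 + 4 = 15.
Row 2: 7 + 5 + 3 = 15.
Row 3: 6 + 1 + 8 = 15.
Column 1: 2 + 7 + 6 = 15.
Column 2: 9 + 5 + 1 = 15.
Column 3: 4 + 3 + 8 = 15.
Main diagonal: 2 + 5 + 8 = 15.
Anti-diagonal: 4 + 5 + 6 = 15.
All lines sum to 15.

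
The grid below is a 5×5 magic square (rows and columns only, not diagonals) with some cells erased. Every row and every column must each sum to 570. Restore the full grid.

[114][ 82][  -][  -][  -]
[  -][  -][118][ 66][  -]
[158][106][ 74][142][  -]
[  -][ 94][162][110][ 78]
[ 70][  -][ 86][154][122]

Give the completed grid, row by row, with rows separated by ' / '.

The remaining cell in row 3 is (3,5) = 570 − 480 = 90.
The remaining cell in row 4 is (4,1) = 570 − 444 = 126.
From row 5, 570 − (70 + 86 + 154 + 122) gives (5,2) = 138.
Using column 1: 114 + 158 + 126 + 70 + ? → (2,1) = 570 − 468 = 102.
Column 2: 82 + 106 + 94 + 138 + ? = 570, so (2,2) = 150.
Using column 3: 118 + 74 + 162 + 86 + ? → (1,3) = 570 − 440 = 130.
Column 4 needs 570; the known cells sum to 472, so (1,4) = 98.
Row 1 needs 570; the known cells sum to 424, so (1,5) = 146.
Row 2 must total 570; the given cells sum to 436, so (2,5) = 134.

114 82 130 98 146 / 102 150 118 66 134 / 158 106 74 142 90 / 126 94 162 110 78 / 70 138 86 154 122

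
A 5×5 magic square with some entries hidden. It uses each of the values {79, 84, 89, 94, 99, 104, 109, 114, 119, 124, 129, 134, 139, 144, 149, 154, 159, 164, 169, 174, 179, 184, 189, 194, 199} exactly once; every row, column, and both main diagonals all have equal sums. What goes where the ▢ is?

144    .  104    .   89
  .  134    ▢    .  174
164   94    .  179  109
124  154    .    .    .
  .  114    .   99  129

The 25 entries sum to 3475, so each line sums to 3475/5 = 695.
The remaining cell in row 3 is (3,3) = 695 − 546 = 149.
Column 2: 134 + 94 + 154 + 114 + ? = 695, so (1,2) = 199.
Column 5 must total 695; the given cells sum to 501, so (4,5) = 194.
Using main diagonal: 144 + 134 + 149 + 129 + ? → (4,4) = 695 − 556 = 139.
The remaining cell in row 1 is (1,4) = 695 − 536 = 159.
Using row 4: 124 + 154 + 139 + 194 + ? → (4,3) = 695 − 611 = 84.
The remaining cell in column 4 is (2,4) = 695 − 576 = 119.
From anti-diagonal, 695 − (89 + 119 + 149 + 154) gives (5,1) = 184.
Row 5 needs 695; the known cells sum to 526, so (5,3) = 169.
Column 1: 144 + 164 + 124 + 184 + ? = 695, so (2,1) = 79.
Column 3: 104 + 149 + 84 + 169 + ? = 695, so (2,3) = 189.

189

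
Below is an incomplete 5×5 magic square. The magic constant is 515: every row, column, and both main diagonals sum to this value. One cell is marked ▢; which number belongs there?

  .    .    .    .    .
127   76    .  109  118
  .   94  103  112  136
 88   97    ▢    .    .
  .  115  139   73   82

Row 2 must total 515; the given cells sum to 430, so (2,3) = 85.
Using row 3: 94 + 103 + 112 + 136 + ? → (3,1) = 515 − 445 = 70.
Row 5 must total 515; the given cells sum to 409, so (5,1) = 106.
Using column 1: 127 + 70 + 88 + 106 + ? → (1,1) = 515 − 391 = 124.
Column 2 needs 515; the known cells sum to 382, so (1,2) = 133.
Main diagonal needs 515; the known cells sum to 385, so (4,4) = 130.
Anti-diagonal must total 515; the given cells sum to 415, so (1,5) = 100.
From column 4, 515 − (109 + 112 + 130 + 73) gives (1,4) = 91.
From column 5, 515 − (100 + 118 + 136 + 82) gives (4,5) = 79.
From row 1, 515 − (124 + 133 + 91 + 100) gives (1,3) = 67.
Row 4: 88 + 97 + 130 + 79 + ? = 515, so (4,3) = 121.

121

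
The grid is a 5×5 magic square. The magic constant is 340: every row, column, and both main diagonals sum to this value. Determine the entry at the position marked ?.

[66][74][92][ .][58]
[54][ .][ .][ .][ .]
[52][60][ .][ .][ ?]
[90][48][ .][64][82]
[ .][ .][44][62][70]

From row 1, 340 − (66 + 74 + 92 + 58) gives (1,4) = 50.
Using row 4: 90 + 48 + 64 + 82 + ? → (4,3) = 340 − 284 = 56.
Column 1 needs 340; the known cells sum to 262, so (5,1) = 78.
Row 5 needs 340; the known cells sum to 254, so (5,2) = 86.
Column 2 needs 340; the known cells sum to 268, so (2,2) = 72.
Main diagonal must total 340; the given cells sum to 272, so (3,3) = 68.
Using anti-diagonal: 58 + 68 + 48 + 78 + ? → (2,4) = 340 − 252 = 88.
Column 3 must total 340; the given cells sum to 260, so (2,3) = 80.
Using column 4: 50 + 88 + 64 + 62 + ? → (3,4) = 340 − 264 = 76.
Row 2: 54 + 72 + 80 + 88 + ? = 340, so (2,5) = 46.
Row 3 must total 340; the given cells sum to 256, so (3,5) = 84.

84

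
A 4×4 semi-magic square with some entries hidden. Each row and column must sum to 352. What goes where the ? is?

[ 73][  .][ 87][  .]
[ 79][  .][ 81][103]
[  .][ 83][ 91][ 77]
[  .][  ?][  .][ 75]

85

From row 2, 352 − (79 + 81 + 103) gives (2,2) = 89.
Row 3 needs 352; the known cells sum to 251, so (3,1) = 101.
Column 1 needs 352; the known cells sum to 253, so (4,1) = 99.
The remaining cell in column 3 is (4,3) = 352 − 259 = 93.
Using column 4: 103 + 77 + 75 + ? → (1,4) = 352 − 255 = 97.
The remaining cell in row 1 is (1,2) = 352 − 257 = 95.
The remaining cell in row 4 is (4,2) = 352 − 267 = 85.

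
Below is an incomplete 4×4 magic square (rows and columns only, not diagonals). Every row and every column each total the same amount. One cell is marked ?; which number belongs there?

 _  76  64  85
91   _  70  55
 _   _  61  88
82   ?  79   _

Column 3 is complete and sums to 274; that is the magic constant.
Row 1 must total 274; the given cells sum to 225, so (1,1) = 49.
The remaining cell in row 2 is (2,2) = 274 − 216 = 58.
Using column 1: 49 + 91 + 82 + ? → (3,1) = 274 − 222 = 52.
Using column 4: 85 + 55 + 88 + ? → (4,4) = 274 − 228 = 46.
From row 3, 274 − (52 + 61 + 88) gives (3,2) = 73.
Row 4: 82 + 79 + 46 + ? = 274, so (4,2) = 67.

67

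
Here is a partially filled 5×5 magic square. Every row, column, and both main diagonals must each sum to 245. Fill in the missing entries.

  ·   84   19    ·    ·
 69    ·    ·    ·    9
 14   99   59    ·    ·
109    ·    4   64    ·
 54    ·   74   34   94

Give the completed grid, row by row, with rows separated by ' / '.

-1 84 19 104 39 / 69 29 89 49 9 / 14 99 59 -6 79 / 109 44 4 64 24 / 54 -11 74 34 94

Row 5: 54 + 74 + 34 + 94 + ? = 245, so (5,2) = -11.
Column 1: 69 + 14 + 109 + 54 + ? = 245, so (1,1) = -1.
Column 3 must total 245; the given cells sum to 156, so (2,3) = 89.
Main diagonal needs 245; the known cells sum to 216, so (2,2) = 29.
Row 2 must total 245; the given cells sum to 196, so (2,4) = 49.
From column 2, 245 − (84 + 29 + 99 + (-11)) gives (4,2) = 44.
Anti-diagonal: 49 + 59 + 44 + 54 + ? = 245, so (1,5) = 39.
Row 1 needs 245; the known cells sum to 141, so (1,4) = 104.
Row 4 needs 245; the known cells sum to 221, so (4,5) = 24.
Using column 4: 104 + 49 + 64 + 34 + ? → (3,4) = 245 − 251 = -6.
Column 5 needs 245; the known cells sum to 166, so (3,5) = 79.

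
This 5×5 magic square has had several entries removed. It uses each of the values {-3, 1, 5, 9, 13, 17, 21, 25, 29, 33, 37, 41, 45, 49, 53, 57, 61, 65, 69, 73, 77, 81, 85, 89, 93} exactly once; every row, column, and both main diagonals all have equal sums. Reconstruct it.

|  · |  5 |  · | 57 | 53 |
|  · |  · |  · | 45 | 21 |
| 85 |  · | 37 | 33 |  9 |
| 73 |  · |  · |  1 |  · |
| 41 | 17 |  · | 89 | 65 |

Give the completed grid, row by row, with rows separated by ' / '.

29 5 81 57 53 / -3 93 69 45 21 / 85 61 37 33 9 / 73 49 25 1 77 / 41 17 13 89 65

The 25 entries sum to 1125, so each line sums to 1125/5 = 225.
The remaining cell in row 3 is (3,2) = 225 − 164 = 61.
Row 5 must total 225; the given cells sum to 212, so (5,3) = 13.
Column 5 must total 225; the given cells sum to 148, so (4,5) = 77.
Anti-diagonal must total 225; the given cells sum to 176, so (4,2) = 49.
From row 4, 225 − (73 + 49 + 1 + 77) gives (4,3) = 25.
The remaining cell in column 2 is (2,2) = 225 − 132 = 93.
The remaining cell in main diagonal is (1,1) = 225 − 196 = 29.
Row 1 must total 225; the given cells sum to 144, so (1,3) = 81.
The remaining cell in column 1 is (2,1) = 225 − 228 = -3.
Column 3 must total 225; the given cells sum to 156, so (2,3) = 69.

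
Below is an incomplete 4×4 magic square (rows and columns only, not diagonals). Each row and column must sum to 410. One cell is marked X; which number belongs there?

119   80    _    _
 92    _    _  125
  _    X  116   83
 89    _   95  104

101

The remaining cell in row 4 is (4,2) = 410 − 288 = 122.
Column 1 needs 410; the known cells sum to 300, so (3,1) = 110.
Column 4: 125 + 83 + 104 + ? = 410, so (1,4) = 98.
Row 1 must total 410; the given cells sum to 297, so (1,3) = 113.
Row 3 needs 410; the known cells sum to 309, so (3,2) = 101.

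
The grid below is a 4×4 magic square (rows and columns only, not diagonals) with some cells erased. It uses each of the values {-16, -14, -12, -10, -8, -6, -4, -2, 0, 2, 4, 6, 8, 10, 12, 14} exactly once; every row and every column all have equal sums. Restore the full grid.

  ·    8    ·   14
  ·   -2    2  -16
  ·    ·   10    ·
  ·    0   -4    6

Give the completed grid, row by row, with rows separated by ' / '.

The 16 entries sum to -16, so each line sums to -16/4 = -4.
Row 2 needs -4; the known cells sum to -16, so (2,1) = 12.
From row 4, -4 − (0 + (-4) + 6) gives (4,1) = -6.
Using column 2: 8 + (-2) + 0 + ? → (3,2) = -4 − 6 = -10.
Column 3 needs -4; the known cells sum to 8, so (1,3) = -12.
Using column 4: 14 + (-16) + 6 + ? → (3,4) = -4 − 4 = -8.
Row 1: 8 + (-12) + 14 + ? = -4, so (1,1) = -14.
Row 3 needs -4; the known cells sum to -8, so (3,1) = 4.

-14 8 -12 14 / 12 -2 2 -16 / 4 -10 10 -8 / -6 0 -4 6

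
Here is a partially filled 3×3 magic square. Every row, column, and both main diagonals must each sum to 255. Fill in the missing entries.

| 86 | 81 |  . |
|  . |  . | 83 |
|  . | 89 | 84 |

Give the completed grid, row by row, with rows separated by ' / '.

Row 1 needs 255; the known cells sum to 167, so (1,3) = 88.
From row 3, 255 − (89 + 84) gives (3,1) = 82.
From column 1, 255 − (86 + 82) gives (2,1) = 87.
Column 2 must total 255; the given cells sum to 170, so (2,2) = 85.

86 81 88 / 87 85 83 / 82 89 84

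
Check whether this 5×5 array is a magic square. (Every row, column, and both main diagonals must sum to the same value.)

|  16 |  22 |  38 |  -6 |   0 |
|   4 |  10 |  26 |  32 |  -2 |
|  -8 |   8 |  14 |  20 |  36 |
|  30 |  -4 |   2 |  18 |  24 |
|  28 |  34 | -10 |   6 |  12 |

Row 1: 16 + 22 + 38 + (-6) + 0 = 70.
Row 2: 4 + 10 + 26 + 32 + (-2) = 70.
Row 3: -8 + 8 + 14 + 20 + 36 = 70.
Row 4: 30 + (-4) + 2 + 18 + 24 = 70.
Row 5: 28 + 34 + (-10) + 6 + 12 = 70.
Column 1: 16 + 4 + (-8) + 30 + 28 = 70.
Column 2: 22 + 10 + 8 + (-4) + 34 = 70.
Column 3: 38 + 26 + 14 + 2 + (-10) = 70.
Column 4: -6 + 32 + 20 + 18 + 6 = 70.
Column 5: 0 + (-2) + 36 + 24 + 12 = 70.
Main diagonal: 16 + 10 + 14 + 18 + 12 = 70.
Anti-diagonal: 0 + 32 + 14 + (-4) + 28 = 70.
All lines sum to 70.

Yes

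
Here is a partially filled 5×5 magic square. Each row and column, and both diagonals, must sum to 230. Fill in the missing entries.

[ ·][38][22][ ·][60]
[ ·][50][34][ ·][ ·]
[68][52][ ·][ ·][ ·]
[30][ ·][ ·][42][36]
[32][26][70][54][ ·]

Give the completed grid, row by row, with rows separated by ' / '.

44 38 22 66 60 / 56 50 34 28 62 / 68 52 46 40 24 / 30 64 58 42 36 / 32 26 70 54 48

Row 5 needs 230; the known cells sum to 182, so (5,5) = 48.
From column 2, 230 − (38 + 50 + 52 + 26) gives (4,2) = 64.
Row 4: 30 + 64 + 42 + 36 + ? = 230, so (4,3) = 58.
Column 3 needs 230; the known cells sum to 184, so (3,3) = 46.
Main diagonal: 50 + 46 + 42 + 48 + ? = 230, so (1,1) = 44.
Anti-diagonal needs 230; the known cells sum to 202, so (2,4) = 28.
Row 1: 44 + 38 + 22 + 60 + ? = 230, so (1,4) = 66.
Using column 1: 44 + 68 + 30 + 32 + ? → (2,1) = 230 − 174 = 56.
Using column 4: 66 + 28 + 42 + 54 + ? → (3,4) = 230 − 190 = 40.
The remaining cell in row 2 is (2,5) = 230 − 168 = 62.
Row 3: 68 + 52 + 46 + 40 + ? = 230, so (3,5) = 24.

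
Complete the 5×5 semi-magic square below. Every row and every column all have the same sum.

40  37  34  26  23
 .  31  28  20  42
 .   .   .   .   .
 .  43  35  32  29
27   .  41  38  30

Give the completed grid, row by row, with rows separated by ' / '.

40 37 34 26 23 / 39 31 28 20 42 / 33 25 22 44 36 / 21 43 35 32 29 / 27 24 41 38 30

Row 1 is already complete: 40 + 37 + 34 + 26 + 23 = 160, so that is the magic constant.
Row 2 must total 160; the given cells sum to 121, so (2,1) = 39.
The remaining cell in row 4 is (4,1) = 160 − 139 = 21.
The remaining cell in row 5 is (5,2) = 160 − 136 = 24.
The remaining cell in column 1 is (3,1) = 160 − 127 = 33.
Using column 2: 37 + 31 + 43 + 24 + ? → (3,2) = 160 − 135 = 25.
Column 3: 34 + 28 + 35 + 41 + ? = 160, so (3,3) = 22.
The remaining cell in column 4 is (3,4) = 160 − 116 = 44.
Column 5 must total 160; the given cells sum to 124, so (3,5) = 36.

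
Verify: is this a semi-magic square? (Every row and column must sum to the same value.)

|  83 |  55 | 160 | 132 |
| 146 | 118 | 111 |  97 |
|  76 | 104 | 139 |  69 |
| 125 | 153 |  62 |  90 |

No — column 3 sums to 472 but row 3 sums to 388.

Row 1: 83 + 55 + 160 + 132 = 430.
Row 2: 146 + 118 + 111 + 97 = 472.
Row 3: 76 + 104 + 139 + 69 = 388.
Row 4: 125 + 153 + 62 + 90 = 430.
Column 1: 83 + 146 + 76 + 125 = 430.
Column 2: 55 + 118 + 104 + 153 = 430.
Column 3: 160 + 111 + 139 + 62 = 472.
Column 4: 132 + 97 + 69 + 90 = 388.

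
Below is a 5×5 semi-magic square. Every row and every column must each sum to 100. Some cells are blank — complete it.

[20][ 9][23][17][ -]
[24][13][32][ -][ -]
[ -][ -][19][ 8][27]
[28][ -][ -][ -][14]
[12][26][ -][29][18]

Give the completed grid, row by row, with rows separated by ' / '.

Row 1 must total 100; the given cells sum to 69, so (1,5) = 31.
Row 5 must total 100; the given cells sum to 85, so (5,3) = 15.
The remaining cell in column 1 is (3,1) = 100 − 84 = 16.
The remaining cell in column 3 is (4,3) = 100 − 89 = 11.
Column 5: 31 + 27 + 14 + 18 + ? = 100, so (2,5) = 10.
The remaining cell in row 2 is (2,4) = 100 − 79 = 21.
Row 3 needs 100; the known cells sum to 70, so (3,2) = 30.
The remaining cell in column 2 is (4,2) = 100 − 78 = 22.
The remaining cell in column 4 is (4,4) = 100 − 75 = 25.

20 9 23 17 31 / 24 13 32 21 10 / 16 30 19 8 27 / 28 22 11 25 14 / 12 26 15 29 18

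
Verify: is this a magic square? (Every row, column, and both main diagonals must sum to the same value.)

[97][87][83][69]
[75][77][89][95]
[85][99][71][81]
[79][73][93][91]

Row 1: 97 + 87 + 83 + 69 = 336.
Row 2: 75 + 77 + 89 + 95 = 336.
Row 3: 85 + 99 + 71 + 81 = 336.
Row 4: 79 + 73 + 93 + 91 = 336.
Column 1: 97 + 75 + 85 + 79 = 336.
Column 2: 87 + 77 + 99 + 73 = 336.
Column 3: 83 + 89 + 71 + 93 = 336.
Column 4: 69 + 95 + 81 + 91 = 336.
Main diagonal: 97 + 77 + 71 + 91 = 336.
Anti-diagonal: 69 + 89 + 99 + 79 = 336.
All lines sum to 336.

Yes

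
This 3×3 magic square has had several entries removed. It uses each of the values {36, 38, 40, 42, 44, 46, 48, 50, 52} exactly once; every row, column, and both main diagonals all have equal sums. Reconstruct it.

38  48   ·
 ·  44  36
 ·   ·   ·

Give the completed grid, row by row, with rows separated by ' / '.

38 48 46 / 52 44 36 / 42 40 50

The 9 entries sum to 396, so each line sums to 396/3 = 132.
Row 1: 38 + 48 + ? = 132, so (1,3) = 46.
From row 2, 132 − (44 + 36) gives (2,1) = 52.
Column 1 must total 132; the given cells sum to 90, so (3,1) = 42.
Column 2: 48 + 44 + ? = 132, so (3,2) = 40.
Using column 3: 46 + 36 + ? → (3,3) = 132 − 82 = 50.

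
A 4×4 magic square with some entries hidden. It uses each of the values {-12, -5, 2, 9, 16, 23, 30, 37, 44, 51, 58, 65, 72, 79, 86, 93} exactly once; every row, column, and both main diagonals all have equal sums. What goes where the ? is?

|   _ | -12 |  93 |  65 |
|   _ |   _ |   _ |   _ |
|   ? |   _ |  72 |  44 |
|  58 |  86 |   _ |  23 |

9

The 16 entries sum to 648, so each line sums to 648/4 = 162.
Row 1 must total 162; the given cells sum to 146, so (1,1) = 16.
Using row 4: 58 + 86 + 23 + ? → (4,3) = 162 − 167 = -5.
Column 3 needs 162; the known cells sum to 160, so (2,3) = 2.
Column 4 must total 162; the given cells sum to 132, so (2,4) = 30.
Main diagonal needs 162; the known cells sum to 111, so (2,2) = 51.
Using anti-diagonal: 65 + 2 + 58 + ? → (3,2) = 162 − 125 = 37.
From row 2, 162 − (51 + 2 + 30) gives (2,1) = 79.
Using row 3: 37 + 72 + 44 + ? → (3,1) = 162 − 153 = 9.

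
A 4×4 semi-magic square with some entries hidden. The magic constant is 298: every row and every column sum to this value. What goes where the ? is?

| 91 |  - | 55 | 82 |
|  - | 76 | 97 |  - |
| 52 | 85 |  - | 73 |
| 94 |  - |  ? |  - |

Using row 1: 91 + 55 + 82 + ? → (1,2) = 298 − 228 = 70.
Using row 3: 52 + 85 + 73 + ? → (3,3) = 298 − 210 = 88.
The remaining cell in column 1 is (2,1) = 298 − 237 = 61.
Column 2 needs 298; the known cells sum to 231, so (4,2) = 67.
Using column 3: 55 + 97 + 88 + ? → (4,3) = 298 − 240 = 58.

58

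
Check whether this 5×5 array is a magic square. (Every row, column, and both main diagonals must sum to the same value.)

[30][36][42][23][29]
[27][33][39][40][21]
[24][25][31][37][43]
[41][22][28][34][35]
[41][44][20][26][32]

Row 1: 30 + 36 + 42 + 23 + 29 = 160.
Row 2: 27 + 33 + 39 + 40 + 21 = 160.
Row 3: 24 + 25 + 31 + 37 + 43 = 160.
Row 4: 41 + 22 + 28 + 34 + 35 = 160.
Row 5: 41 + 44 + 20 + 26 + 32 = 163.
Column 1: 30 + 27 + 24 + 41 + 41 = 163.
Column 2: 36 + 33 + 25 + 22 + 44 = 160.
Column 3: 42 + 39 + 31 + 28 + 20 = 160.
Column 4: 23 + 40 + 37 + 34 + 26 = 160.
Column 5: 29 + 21 + 43 + 35 + 32 = 160.
Main diagonal: 30 + 33 + 31 + 34 + 32 = 160.
Anti-diagonal: 29 + 40 + 31 + 22 + 41 = 163.

No — column 3 sums to 160 but anti-diagonal sums to 163.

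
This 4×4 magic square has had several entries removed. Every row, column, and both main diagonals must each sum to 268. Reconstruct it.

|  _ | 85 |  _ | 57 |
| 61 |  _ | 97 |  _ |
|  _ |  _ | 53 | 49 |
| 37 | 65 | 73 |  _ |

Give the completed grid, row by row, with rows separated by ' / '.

81 85 45 57 / 61 41 97 69 / 89 77 53 49 / 37 65 73 93

Row 4 needs 268; the known cells sum to 175, so (4,4) = 93.
The remaining cell in column 3 is (1,3) = 268 − 223 = 45.
The remaining cell in column 4 is (2,4) = 268 − 199 = 69.
Using anti-diagonal: 57 + 97 + 37 + ? → (3,2) = 268 − 191 = 77.
From row 1, 268 − (85 + 45 + 57) gives (1,1) = 81.
Row 2 must total 268; the given cells sum to 227, so (2,2) = 41.
Row 3 must total 268; the given cells sum to 179, so (3,1) = 89.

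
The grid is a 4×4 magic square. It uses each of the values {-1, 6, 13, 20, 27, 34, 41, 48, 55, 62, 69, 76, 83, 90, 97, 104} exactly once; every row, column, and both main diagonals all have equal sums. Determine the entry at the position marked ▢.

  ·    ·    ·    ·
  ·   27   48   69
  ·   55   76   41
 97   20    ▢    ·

-1

The 16 entries sum to 824, so each line sums to 824/4 = 206.
Row 2: 27 + 48 + 69 + ? = 206, so (2,1) = 62.
Row 3 must total 206; the given cells sum to 172, so (3,1) = 34.
Column 1 needs 206; the known cells sum to 193, so (1,1) = 13.
Using column 2: 27 + 55 + 20 + ? → (1,2) = 206 − 102 = 104.
Using main diagonal: 13 + 27 + 76 + ? → (4,4) = 206 − 116 = 90.
From anti-diagonal, 206 − (48 + 55 + 97) gives (1,4) = 6.
Using row 1: 13 + 104 + 6 + ? → (1,3) = 206 − 123 = 83.
Using row 4: 97 + 20 + 90 + ? → (4,3) = 206 − 207 = -1.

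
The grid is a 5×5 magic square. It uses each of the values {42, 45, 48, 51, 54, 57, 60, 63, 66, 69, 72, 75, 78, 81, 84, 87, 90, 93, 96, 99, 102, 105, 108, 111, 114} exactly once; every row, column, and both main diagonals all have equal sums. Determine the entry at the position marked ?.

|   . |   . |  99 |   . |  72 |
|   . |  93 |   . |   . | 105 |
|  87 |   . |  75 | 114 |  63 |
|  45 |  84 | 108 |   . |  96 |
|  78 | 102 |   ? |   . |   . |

66

The 25 entries sum to 1950, so each line sums to 1950/5 = 390.
Row 3 must total 390; the given cells sum to 339, so (3,2) = 51.
Row 4 must total 390; the given cells sum to 333, so (4,4) = 57.
Column 2: 93 + 51 + 84 + 102 + ? = 390, so (1,2) = 60.
The remaining cell in column 5 is (5,5) = 390 − 336 = 54.
Main diagonal needs 390; the known cells sum to 279, so (1,1) = 111.
From anti-diagonal, 390 − (72 + 75 + 84 + 78) gives (2,4) = 81.
Row 1 must total 390; the given cells sum to 342, so (1,4) = 48.
Column 1 must total 390; the given cells sum to 321, so (2,1) = 69.
Column 4 must total 390; the given cells sum to 300, so (5,4) = 90.
Using row 2: 69 + 93 + 81 + 105 + ? → (2,3) = 390 − 348 = 42.
Using row 5: 78 + 102 + 90 + 54 + ? → (5,3) = 390 − 324 = 66.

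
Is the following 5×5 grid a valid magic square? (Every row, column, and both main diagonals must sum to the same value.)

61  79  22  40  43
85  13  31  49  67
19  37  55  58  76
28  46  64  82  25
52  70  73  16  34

Row 1: 61 + 79 + 22 + 40 + 43 = 245.
Row 2: 85 + 13 + 31 + 49 + 67 = 245.
Row 3: 19 + 37 + 55 + 58 + 76 = 245.
Row 4: 28 + 46 + 64 + 82 + 25 = 245.
Row 5: 52 + 70 + 73 + 16 + 34 = 245.
Column 1: 61 + 85 + 19 + 28 + 52 = 245.
Column 2: 79 + 13 + 37 + 46 + 70 = 245.
Column 3: 22 + 31 + 55 + 64 + 73 = 245.
Column 4: 40 + 49 + 58 + 82 + 16 = 245.
Column 5: 43 + 67 + 76 + 25 + 34 = 245.
Main diagonal: 61 + 13 + 55 + 82 + 34 = 245.
Anti-diagonal: 43 + 49 + 55 + 46 + 52 = 245.
All lines sum to 245.

Yes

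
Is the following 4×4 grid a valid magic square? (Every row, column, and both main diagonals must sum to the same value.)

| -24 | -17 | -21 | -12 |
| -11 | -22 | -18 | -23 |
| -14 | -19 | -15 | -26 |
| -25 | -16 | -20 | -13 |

Yes

Row 1: -24 + (-17) + (-21) + (-12) = -74.
Row 2: -11 + (-22) + (-18) + (-23) = -74.
Row 3: -14 + (-19) + (-15) + (-26) = -74.
Row 4: -25 + (-16) + (-20) + (-13) = -74.
Column 1: -24 + (-11) + (-14) + (-25) = -74.
Column 2: -17 + (-22) + (-19) + (-16) = -74.
Column 3: -21 + (-18) + (-15) + (-20) = -74.
Column 4: -12 + (-23) + (-26) + (-13) = -74.
Main diagonal: -24 + (-22) + (-15) + (-13) = -74.
Anti-diagonal: -12 + (-18) + (-19) + (-25) = -74.
All lines sum to -74.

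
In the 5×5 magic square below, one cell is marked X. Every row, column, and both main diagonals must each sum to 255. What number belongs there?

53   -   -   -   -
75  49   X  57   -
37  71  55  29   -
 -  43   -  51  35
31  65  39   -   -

From row 3, 255 − (37 + 71 + 55 + 29) gives (3,5) = 63.
From column 1, 255 − (53 + 75 + 37 + 31) gives (4,1) = 59.
Column 2 must total 255; the given cells sum to 228, so (1,2) = 27.
Main diagonal must total 255; the given cells sum to 208, so (5,5) = 47.
Anti-diagonal must total 255; the given cells sum to 186, so (1,5) = 69.
Row 4 needs 255; the known cells sum to 188, so (4,3) = 67.
Row 5: 31 + 65 + 39 + 47 + ? = 255, so (5,4) = 73.
Column 4: 57 + 29 + 51 + 73 + ? = 255, so (1,4) = 45.
Column 5: 69 + 63 + 35 + 47 + ? = 255, so (2,5) = 41.
Using row 1: 53 + 27 + 45 + 69 + ? → (1,3) = 255 − 194 = 61.
Row 2: 75 + 49 + 57 + 41 + ? = 255, so (2,3) = 33.

33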